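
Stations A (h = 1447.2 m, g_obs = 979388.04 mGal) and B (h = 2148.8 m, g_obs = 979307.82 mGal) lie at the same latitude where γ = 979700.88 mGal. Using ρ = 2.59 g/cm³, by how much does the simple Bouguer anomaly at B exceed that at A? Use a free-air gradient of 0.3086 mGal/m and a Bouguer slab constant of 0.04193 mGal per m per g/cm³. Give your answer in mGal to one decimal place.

60.1

Δg_SB(A) = 979388.04 − 979700.88 + 0.3086×1447.2 − 0.04193×2.59×1447.2 = -23.40 mGal
Δg_SB(B) = 979307.82 − 979700.88 + 0.3086×2148.8 − 0.04193×2.59×2148.8 = 36.70 mGal
Difference = 36.70 − (-23.40) = 60.10 mGal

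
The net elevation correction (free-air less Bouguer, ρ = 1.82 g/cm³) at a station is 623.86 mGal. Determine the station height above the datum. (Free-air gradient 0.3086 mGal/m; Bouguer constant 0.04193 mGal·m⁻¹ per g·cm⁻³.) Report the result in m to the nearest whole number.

Combined gradient = 0.3086 − 0.04193 × 1.82 = 0.2322874 mGal/m
h = 623.86 / 0.2322874 = 2685.72 m

2686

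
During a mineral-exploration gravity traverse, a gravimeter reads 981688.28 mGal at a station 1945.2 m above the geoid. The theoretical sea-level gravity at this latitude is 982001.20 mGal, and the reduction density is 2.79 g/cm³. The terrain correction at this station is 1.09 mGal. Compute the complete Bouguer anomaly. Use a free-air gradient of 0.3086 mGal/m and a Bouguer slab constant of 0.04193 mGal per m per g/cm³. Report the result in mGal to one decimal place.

Free-air correction = 0.3086 × 1945.2 = 600.29 mGal
Free-air anomaly = 981688.28 − 982001.20 + (600.29) = 287.37 mGal
Bouguer slab correction = 0.04193 × 2.79 × 1945.2 = 227.56 mGal
Simple Bouguer anomaly = 287.37 − (227.56) = 59.81 mGal
Complete Bouguer anomaly = 59.81 + 1.09 = 60.90 mGal

60.9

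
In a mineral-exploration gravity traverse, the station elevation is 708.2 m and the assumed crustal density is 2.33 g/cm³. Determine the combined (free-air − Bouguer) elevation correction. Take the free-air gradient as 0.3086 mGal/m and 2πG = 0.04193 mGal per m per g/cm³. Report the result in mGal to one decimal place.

Combined gradient = 0.3086 − 0.04193 × 2.33 = 0.2109031 mGal/m
Combined elevation correction = 0.2109031 × 708.2 = 149.4 mGal

149.4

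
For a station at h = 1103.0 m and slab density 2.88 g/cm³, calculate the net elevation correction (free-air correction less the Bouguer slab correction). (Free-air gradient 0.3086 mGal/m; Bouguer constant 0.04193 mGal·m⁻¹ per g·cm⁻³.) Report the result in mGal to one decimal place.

Combined gradient = 0.3086 − 0.04193 × 2.88 = 0.1878416 mGal/m
Combined elevation correction = 0.1878416 × 1103.0 = 207.2 mGal

207.2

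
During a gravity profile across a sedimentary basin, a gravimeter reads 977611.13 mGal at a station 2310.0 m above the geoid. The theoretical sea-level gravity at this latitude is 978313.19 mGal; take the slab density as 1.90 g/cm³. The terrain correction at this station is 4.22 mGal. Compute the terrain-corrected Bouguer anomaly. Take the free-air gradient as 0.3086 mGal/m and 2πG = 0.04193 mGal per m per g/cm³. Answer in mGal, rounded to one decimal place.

-169.0

Free-air correction = 0.3086 × 2310.0 = 712.87 mGal
Free-air anomaly = 977611.13 − 978313.19 + (712.87) = 10.81 mGal
Bouguer slab correction = 0.04193 × 1.90 × 2310.0 = 184.03 mGal
Simple Bouguer anomaly = 10.81 − (184.03) = -173.22 mGal
Complete Bouguer anomaly = -173.22 + 4.22 = -169.00 mGal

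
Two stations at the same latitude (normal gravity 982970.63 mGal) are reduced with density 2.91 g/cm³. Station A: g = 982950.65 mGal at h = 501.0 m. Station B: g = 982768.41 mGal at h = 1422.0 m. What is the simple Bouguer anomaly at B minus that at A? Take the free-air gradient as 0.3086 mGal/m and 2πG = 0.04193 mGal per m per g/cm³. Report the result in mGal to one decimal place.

-10.4

Δg_SB(A) = 982950.65 − 982970.63 + 0.3086×501.0 − 0.04193×2.91×501.0 = 73.50 mGal
Δg_SB(B) = 982768.41 − 982970.63 + 0.3086×1422.0 − 0.04193×2.91×1422.0 = 63.10 mGal
Difference = 63.10 − (73.50) = -10.40 mGal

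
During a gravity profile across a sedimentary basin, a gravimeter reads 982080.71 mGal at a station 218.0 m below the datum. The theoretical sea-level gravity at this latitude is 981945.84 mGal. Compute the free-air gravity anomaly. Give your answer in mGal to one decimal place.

Free-air correction = 0.3086 × -218.0 = -67.27 mGal
Free-air anomaly = 982080.71 − 981945.84 + (-67.27) = 67.60 mGal

67.6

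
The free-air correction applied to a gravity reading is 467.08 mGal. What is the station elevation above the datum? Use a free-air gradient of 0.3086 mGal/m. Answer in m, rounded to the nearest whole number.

h = 467.08 / 0.3086 = 1513.55 m

1514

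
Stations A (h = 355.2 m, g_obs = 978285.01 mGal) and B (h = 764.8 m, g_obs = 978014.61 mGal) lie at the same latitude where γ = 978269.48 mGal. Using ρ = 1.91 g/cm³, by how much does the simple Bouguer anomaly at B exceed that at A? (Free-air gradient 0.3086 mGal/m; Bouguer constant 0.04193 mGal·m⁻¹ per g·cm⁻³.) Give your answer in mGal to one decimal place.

Δg_SB(A) = 978285.01 − 978269.48 + 0.3086×355.2 − 0.04193×1.91×355.2 = 96.70 mGal
Δg_SB(B) = 978014.61 − 978269.48 + 0.3086×764.8 − 0.04193×1.91×764.8 = -80.10 mGal
Difference = -80.10 − (96.70) = -176.80 mGal

-176.8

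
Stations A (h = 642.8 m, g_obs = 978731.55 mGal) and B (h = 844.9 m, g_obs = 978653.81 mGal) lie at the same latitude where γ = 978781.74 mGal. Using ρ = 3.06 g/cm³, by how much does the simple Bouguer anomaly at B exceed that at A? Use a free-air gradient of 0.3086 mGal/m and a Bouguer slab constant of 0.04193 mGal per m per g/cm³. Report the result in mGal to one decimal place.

Δg_SB(A) = 978731.55 − 978781.74 + 0.3086×642.8 − 0.04193×3.06×642.8 = 65.70 mGal
Δg_SB(B) = 978653.81 − 978781.74 + 0.3086×844.9 − 0.04193×3.06×844.9 = 24.40 mGal
Difference = 24.40 − (65.70) = -41.30 mGal

-41.3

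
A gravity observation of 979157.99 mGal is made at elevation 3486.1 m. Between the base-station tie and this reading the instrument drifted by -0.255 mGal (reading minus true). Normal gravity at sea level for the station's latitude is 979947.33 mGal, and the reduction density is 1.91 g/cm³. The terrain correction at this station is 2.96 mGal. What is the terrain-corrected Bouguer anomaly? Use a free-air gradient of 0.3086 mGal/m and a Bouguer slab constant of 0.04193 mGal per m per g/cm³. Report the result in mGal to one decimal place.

10.5

Drift-corrected reading = 979157.99 − (-0.255) = 979158.245 mGal
Free-air correction = 0.3086 × 3486.1 = 1075.81 mGal
Free-air anomaly = 979158.245 − 979947.33 + (1075.81) = 286.725 mGal
Bouguer slab correction = 0.04193 × 1.91 × 3486.1 = 279.19 mGal
Simple Bouguer anomaly = 286.725 − (279.19) = 7.535 mGal
Complete Bouguer anomaly = 7.535 + 2.96 = 10.495 mGal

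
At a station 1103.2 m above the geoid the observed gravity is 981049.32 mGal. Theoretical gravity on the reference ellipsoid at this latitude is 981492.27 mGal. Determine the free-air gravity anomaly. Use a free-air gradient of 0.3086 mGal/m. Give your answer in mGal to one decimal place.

Free-air correction = 0.3086 × 1103.2 = 340.45 mGal
Free-air anomaly = 981049.32 − 981492.27 + (340.45) = -102.50 mGal

-102.5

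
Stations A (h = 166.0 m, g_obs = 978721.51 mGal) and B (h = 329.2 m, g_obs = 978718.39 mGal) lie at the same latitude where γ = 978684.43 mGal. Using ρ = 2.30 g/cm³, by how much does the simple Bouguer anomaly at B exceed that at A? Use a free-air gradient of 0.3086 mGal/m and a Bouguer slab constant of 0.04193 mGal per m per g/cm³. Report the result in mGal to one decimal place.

31.5

Δg_SB(A) = 978721.51 − 978684.43 + 0.3086×166.0 − 0.04193×2.30×166.0 = 72.30 mGal
Δg_SB(B) = 978718.39 − 978684.43 + 0.3086×329.2 − 0.04193×2.30×329.2 = 103.80 mGal
Difference = 103.80 − (72.30) = 31.50 mGal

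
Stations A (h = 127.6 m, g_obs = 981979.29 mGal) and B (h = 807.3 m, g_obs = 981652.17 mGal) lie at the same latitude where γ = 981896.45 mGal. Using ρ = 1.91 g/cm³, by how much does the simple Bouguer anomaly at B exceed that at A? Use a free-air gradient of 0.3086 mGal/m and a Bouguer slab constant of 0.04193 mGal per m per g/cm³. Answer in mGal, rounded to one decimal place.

-171.8

Δg_SB(A) = 981979.29 − 981896.45 + 0.3086×127.6 − 0.04193×1.91×127.6 = 112.00 mGal
Δg_SB(B) = 981652.17 − 981896.45 + 0.3086×807.3 − 0.04193×1.91×807.3 = -59.80 mGal
Difference = -59.80 − (112.00) = -171.80 mGal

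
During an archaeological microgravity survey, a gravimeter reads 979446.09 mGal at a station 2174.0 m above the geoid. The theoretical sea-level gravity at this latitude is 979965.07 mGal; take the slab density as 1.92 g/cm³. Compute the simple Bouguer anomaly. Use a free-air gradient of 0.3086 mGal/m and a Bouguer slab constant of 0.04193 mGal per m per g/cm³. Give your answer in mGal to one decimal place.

Free-air correction = 0.3086 × 2174.0 = 670.90 mGal
Free-air anomaly = 979446.09 − 979965.07 + (670.90) = 151.92 mGal
Bouguer slab correction = 0.04193 × 1.92 × 2174.0 = 175.02 mGal
Simple Bouguer anomaly = 151.92 − (175.02) = -23.10 mGal

-23.1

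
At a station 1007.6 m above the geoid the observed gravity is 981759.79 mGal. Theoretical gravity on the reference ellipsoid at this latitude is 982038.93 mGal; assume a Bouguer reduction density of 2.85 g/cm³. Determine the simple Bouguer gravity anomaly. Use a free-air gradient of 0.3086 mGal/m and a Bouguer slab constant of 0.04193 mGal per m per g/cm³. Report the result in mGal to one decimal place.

-88.6

Free-air correction = 0.3086 × 1007.6 = 310.95 mGal
Free-air anomaly = 981759.79 − 982038.93 + (310.95) = 31.81 mGal
Bouguer slab correction = 0.04193 × 2.85 × 1007.6 = 120.41 mGal
Simple Bouguer anomaly = 31.81 − (120.41) = -88.60 mGal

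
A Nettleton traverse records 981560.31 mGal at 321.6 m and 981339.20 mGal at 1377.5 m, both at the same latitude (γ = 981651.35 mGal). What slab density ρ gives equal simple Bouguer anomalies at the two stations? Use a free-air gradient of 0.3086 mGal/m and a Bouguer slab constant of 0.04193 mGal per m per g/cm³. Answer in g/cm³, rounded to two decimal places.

2.37

Δg_obs = 981339.20 − 981560.31 = -221.11 mGal over Δh = 1377.5 − 321.6 = 1055.9 m
Equal Bouguer anomalies ⇒ Δg_obs + (0.3086 − 0.04193ρ)·Δh = 0
0.3086 − 0.04193ρ = −Δg_obs/Δh = 0.20940
ρ = (0.3086 − 0.20940) / 0.04193 = 2.37 g/cm³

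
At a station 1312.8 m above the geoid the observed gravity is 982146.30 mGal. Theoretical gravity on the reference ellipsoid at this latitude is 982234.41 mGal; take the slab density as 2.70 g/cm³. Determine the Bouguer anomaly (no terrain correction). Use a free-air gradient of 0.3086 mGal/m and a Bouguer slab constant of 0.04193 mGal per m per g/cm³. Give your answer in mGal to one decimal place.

Free-air correction = 0.3086 × 1312.8 = 405.13 mGal
Free-air anomaly = 982146.30 − 982234.41 + (405.13) = 317.02 mGal
Bouguer slab correction = 0.04193 × 2.70 × 1312.8 = 148.62 mGal
Simple Bouguer anomaly = 317.02 − (148.62) = 168.40 mGal

168.4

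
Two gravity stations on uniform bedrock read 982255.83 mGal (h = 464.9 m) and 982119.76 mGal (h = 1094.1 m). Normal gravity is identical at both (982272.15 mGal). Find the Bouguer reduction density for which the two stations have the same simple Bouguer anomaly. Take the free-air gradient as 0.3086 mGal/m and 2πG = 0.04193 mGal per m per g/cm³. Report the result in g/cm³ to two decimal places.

Δg_obs = 982119.76 − 982255.83 = -136.07 mGal over Δh = 1094.1 − 464.9 = 629.2 m
Equal Bouguer anomalies ⇒ Δg_obs + (0.3086 − 0.04193ρ)·Δh = 0
0.3086 − 0.04193ρ = −Δg_obs/Δh = 0.21626
ρ = (0.3086 − 0.21626) / 0.04193 = 2.20 g/cm³

2.20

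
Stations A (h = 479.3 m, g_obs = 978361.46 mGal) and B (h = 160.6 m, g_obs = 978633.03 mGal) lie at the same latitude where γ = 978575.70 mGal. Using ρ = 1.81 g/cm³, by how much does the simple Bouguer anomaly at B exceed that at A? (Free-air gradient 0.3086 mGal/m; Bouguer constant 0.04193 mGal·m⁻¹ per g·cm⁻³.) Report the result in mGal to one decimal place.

Δg_SB(A) = 978361.46 − 978575.70 + 0.3086×479.3 − 0.04193×1.81×479.3 = -102.70 mGal
Δg_SB(B) = 978633.03 − 978575.70 + 0.3086×160.6 − 0.04193×1.81×160.6 = 94.70 mGal
Difference = 94.70 − (-102.70) = 197.40 mGal

197.4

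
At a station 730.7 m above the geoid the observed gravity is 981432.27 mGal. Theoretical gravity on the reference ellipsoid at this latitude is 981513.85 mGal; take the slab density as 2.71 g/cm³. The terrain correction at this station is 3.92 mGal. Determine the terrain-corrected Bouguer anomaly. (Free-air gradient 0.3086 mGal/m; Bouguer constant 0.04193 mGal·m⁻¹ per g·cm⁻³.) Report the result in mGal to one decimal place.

64.8

Free-air correction = 0.3086 × 730.7 = 225.49 mGal
Free-air anomaly = 981432.27 − 981513.85 + (225.49) = 143.91 mGal
Bouguer slab correction = 0.04193 × 2.71 × 730.7 = 83.03 mGal
Simple Bouguer anomaly = 143.91 − (83.03) = 60.88 mGal
Complete Bouguer anomaly = 60.88 + 3.92 = 64.80 mGal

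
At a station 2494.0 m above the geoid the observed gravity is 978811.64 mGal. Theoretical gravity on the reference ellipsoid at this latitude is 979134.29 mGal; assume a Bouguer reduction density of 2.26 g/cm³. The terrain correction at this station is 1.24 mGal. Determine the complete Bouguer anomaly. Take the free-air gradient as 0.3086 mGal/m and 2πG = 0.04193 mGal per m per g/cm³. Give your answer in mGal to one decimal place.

Free-air correction = 0.3086 × 2494.0 = 769.65 mGal
Free-air anomaly = 978811.64 − 979134.29 + (769.65) = 447.00 mGal
Bouguer slab correction = 0.04193 × 2.26 × 2494.0 = 236.34 mGal
Simple Bouguer anomaly = 447.00 − (236.34) = 210.66 mGal
Complete Bouguer anomaly = 210.66 + 1.24 = 211.90 mGal

211.9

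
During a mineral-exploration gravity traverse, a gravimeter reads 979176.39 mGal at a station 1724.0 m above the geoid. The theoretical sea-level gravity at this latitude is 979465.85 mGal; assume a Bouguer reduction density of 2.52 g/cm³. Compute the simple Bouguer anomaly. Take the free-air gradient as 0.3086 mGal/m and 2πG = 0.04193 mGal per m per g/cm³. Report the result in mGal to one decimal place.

60.4

Free-air correction = 0.3086 × 1724.0 = 532.03 mGal
Free-air anomaly = 979176.39 − 979465.85 + (532.03) = 242.57 mGal
Bouguer slab correction = 0.04193 × 2.52 × 1724.0 = 182.16 mGal
Simple Bouguer anomaly = 242.57 − (182.16) = 60.41 mGal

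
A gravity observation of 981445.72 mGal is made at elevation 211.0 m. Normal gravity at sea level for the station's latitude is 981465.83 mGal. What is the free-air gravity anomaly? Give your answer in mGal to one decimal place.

45.0

Free-air correction = 0.3086 × 211.0 = 65.11 mGal
Free-air anomaly = 981445.72 − 981465.83 + (65.11) = 45.00 mGal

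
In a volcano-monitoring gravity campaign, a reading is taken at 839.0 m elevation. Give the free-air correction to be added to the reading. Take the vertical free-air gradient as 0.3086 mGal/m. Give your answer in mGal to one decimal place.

Free-air correction = 0.3086 × 839.0 = 258.9 mGal

258.9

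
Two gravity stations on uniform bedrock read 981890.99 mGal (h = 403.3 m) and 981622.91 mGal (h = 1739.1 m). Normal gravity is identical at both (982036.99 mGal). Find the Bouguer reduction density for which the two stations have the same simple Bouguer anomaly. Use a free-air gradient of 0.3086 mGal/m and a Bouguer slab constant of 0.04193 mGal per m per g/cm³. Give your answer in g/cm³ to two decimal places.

Δg_obs = 981622.91 − 981890.99 = -268.08 mGal over Δh = 1739.1 − 403.3 = 1335.8 m
Equal Bouguer anomalies ⇒ Δg_obs + (0.3086 − 0.04193ρ)·Δh = 0
0.3086 − 0.04193ρ = −Δg_obs/Δh = 0.20069
ρ = (0.3086 − 0.20069) / 0.04193 = 2.57 g/cm³

2.57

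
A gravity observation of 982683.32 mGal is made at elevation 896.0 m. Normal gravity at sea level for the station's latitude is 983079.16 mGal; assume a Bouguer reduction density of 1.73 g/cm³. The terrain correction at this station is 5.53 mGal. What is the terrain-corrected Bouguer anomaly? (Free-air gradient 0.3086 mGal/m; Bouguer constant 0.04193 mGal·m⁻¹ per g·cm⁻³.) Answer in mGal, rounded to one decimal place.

-178.8

Free-air correction = 0.3086 × 896.0 = 276.51 mGal
Free-air anomaly = 982683.32 − 983079.16 + (276.51) = -119.33 mGal
Bouguer slab correction = 0.04193 × 1.73 × 896.0 = 64.99 mGal
Simple Bouguer anomaly = -119.33 − (64.99) = -184.32 mGal
Complete Bouguer anomaly = -184.32 + 5.53 = -178.79 mGal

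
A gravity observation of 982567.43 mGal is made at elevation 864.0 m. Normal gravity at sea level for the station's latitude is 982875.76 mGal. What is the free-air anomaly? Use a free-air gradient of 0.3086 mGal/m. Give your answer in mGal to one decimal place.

Free-air correction = 0.3086 × 864.0 = 266.63 mGal
Free-air anomaly = 982567.43 − 982875.76 + (266.63) = -41.70 mGal

-41.7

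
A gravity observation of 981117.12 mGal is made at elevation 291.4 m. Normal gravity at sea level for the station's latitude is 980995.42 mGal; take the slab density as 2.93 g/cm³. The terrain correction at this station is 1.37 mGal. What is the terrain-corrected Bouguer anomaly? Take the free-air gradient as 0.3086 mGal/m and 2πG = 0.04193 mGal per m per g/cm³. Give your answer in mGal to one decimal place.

Free-air correction = 0.3086 × 291.4 = 89.93 mGal
Free-air anomaly = 981117.12 − 980995.42 + (89.93) = 211.63 mGal
Bouguer slab correction = 0.04193 × 2.93 × 291.4 = 35.80 mGal
Simple Bouguer anomaly = 211.63 − (35.80) = 175.83 mGal
Complete Bouguer anomaly = 175.83 + 1.37 = 177.20 mGal

177.2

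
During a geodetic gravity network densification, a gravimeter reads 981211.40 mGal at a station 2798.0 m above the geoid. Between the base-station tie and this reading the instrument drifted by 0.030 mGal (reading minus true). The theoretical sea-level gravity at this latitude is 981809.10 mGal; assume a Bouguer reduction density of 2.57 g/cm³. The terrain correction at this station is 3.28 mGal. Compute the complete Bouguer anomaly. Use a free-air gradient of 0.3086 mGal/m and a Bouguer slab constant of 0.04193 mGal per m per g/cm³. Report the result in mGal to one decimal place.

-32.5

Drift-corrected reading = 981211.40 − (0.030) = 981211.370 mGal
Free-air correction = 0.3086 × 2798.0 = 863.46 mGal
Free-air anomaly = 981211.370 − 981809.10 + (863.46) = 265.730 mGal
Bouguer slab correction = 0.04193 × 2.57 × 2798.0 = 301.51 mGal
Simple Bouguer anomaly = 265.730 − (301.51) = -35.780 mGal
Complete Bouguer anomaly = -35.780 + 3.28 = -32.500 mGal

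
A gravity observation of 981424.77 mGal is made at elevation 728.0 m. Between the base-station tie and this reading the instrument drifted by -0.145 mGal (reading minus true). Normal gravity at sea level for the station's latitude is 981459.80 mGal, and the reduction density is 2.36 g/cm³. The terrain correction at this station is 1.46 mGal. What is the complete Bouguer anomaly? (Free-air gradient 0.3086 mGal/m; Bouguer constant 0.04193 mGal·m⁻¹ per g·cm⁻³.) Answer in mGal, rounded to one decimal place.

Drift-corrected reading = 981424.77 − (-0.145) = 981424.915 mGal
Free-air correction = 0.3086 × 728.0 = 224.66 mGal
Free-air anomaly = 981424.915 − 981459.80 + (224.66) = 189.775 mGal
Bouguer slab correction = 0.04193 × 2.36 × 728.0 = 72.04 mGal
Simple Bouguer anomaly = 189.775 − (72.04) = 117.735 mGal
Complete Bouguer anomaly = 117.735 + 1.46 = 119.195 mGal

119.2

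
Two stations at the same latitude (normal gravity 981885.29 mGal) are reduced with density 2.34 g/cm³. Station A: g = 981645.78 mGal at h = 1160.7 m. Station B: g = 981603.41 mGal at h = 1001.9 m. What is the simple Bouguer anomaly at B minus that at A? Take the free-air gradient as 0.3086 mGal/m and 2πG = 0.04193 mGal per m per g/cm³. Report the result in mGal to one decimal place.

Δg_SB(A) = 981645.78 − 981885.29 + 0.3086×1160.7 − 0.04193×2.34×1160.7 = 4.80 mGal
Δg_SB(B) = 981603.41 − 981885.29 + 0.3086×1001.9 − 0.04193×2.34×1001.9 = -71.00 mGal
Difference = -71.00 − (4.80) = -75.80 mGal

-75.8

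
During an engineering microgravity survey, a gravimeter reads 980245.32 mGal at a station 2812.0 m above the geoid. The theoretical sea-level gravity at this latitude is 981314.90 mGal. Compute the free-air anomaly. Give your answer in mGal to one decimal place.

Free-air correction = 0.3086 × 2812.0 = 867.78 mGal
Free-air anomaly = 980245.32 − 981314.90 + (867.78) = -201.80 mGal

-201.8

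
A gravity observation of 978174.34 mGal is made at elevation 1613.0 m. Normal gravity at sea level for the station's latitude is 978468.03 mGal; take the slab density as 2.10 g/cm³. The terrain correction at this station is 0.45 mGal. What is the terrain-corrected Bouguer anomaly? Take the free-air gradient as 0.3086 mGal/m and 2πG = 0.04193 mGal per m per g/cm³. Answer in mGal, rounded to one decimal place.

Free-air correction = 0.3086 × 1613.0 = 497.77 mGal
Free-air anomaly = 978174.34 − 978468.03 + (497.77) = 204.08 mGal
Bouguer slab correction = 0.04193 × 2.10 × 1613.0 = 142.03 mGal
Simple Bouguer anomaly = 204.08 − (142.03) = 62.05 mGal
Complete Bouguer anomaly = 62.05 + 0.45 = 62.50 mGal

62.5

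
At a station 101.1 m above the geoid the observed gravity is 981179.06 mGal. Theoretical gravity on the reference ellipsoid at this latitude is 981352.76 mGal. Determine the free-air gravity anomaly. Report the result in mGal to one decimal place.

Free-air correction = 0.3086 × 101.1 = 31.20 mGal
Free-air anomaly = 981179.06 − 981352.76 + (31.20) = -142.50 mGal

-142.5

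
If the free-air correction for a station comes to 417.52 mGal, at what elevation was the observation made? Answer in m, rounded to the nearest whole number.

h = 417.52 / 0.3086 = 1352.95 m

1353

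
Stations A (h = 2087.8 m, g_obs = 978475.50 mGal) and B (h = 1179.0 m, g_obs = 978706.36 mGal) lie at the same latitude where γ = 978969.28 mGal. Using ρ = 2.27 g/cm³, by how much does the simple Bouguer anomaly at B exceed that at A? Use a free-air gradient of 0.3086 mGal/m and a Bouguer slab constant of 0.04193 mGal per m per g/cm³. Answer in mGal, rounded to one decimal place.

36.9

Δg_SB(A) = 978475.50 − 978969.28 + 0.3086×2087.8 − 0.04193×2.27×2087.8 = -48.20 mGal
Δg_SB(B) = 978706.36 − 978969.28 + 0.3086×1179.0 − 0.04193×2.27×1179.0 = -11.30 mGal
Difference = -11.30 − (-48.20) = 36.90 mGal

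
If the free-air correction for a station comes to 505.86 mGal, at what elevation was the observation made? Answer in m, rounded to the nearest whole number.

1639

h = 505.86 / 0.3086 = 1639.21 m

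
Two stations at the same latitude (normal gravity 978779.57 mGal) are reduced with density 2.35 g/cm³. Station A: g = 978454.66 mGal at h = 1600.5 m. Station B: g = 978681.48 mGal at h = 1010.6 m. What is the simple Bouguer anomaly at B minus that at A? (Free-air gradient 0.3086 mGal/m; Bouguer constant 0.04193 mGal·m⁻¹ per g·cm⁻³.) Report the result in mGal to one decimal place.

Δg_SB(A) = 978454.66 − 978779.57 + 0.3086×1600.5 − 0.04193×2.35×1600.5 = 11.30 mGal
Δg_SB(B) = 978681.48 − 978779.57 + 0.3086×1010.6 − 0.04193×2.35×1010.6 = 114.20 mGal
Difference = 114.20 − (11.30) = 102.90 mGal

102.9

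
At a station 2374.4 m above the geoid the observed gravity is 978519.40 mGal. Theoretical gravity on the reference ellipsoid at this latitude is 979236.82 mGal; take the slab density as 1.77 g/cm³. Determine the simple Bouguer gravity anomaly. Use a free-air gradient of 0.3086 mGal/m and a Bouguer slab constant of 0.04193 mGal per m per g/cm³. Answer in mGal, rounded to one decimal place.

Free-air correction = 0.3086 × 2374.4 = 732.74 mGal
Free-air anomaly = 978519.40 − 979236.82 + (732.74) = 15.32 mGal
Bouguer slab correction = 0.04193 × 1.77 × 2374.4 = 176.22 mGal
Simple Bouguer anomaly = 15.32 − (176.22) = -160.90 mGal

-160.9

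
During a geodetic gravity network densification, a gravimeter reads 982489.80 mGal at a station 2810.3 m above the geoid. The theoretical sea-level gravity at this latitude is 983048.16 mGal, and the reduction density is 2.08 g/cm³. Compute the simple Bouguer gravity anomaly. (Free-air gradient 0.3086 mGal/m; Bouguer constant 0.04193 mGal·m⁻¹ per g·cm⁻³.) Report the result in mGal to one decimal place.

63.8

Free-air correction = 0.3086 × 2810.3 = 867.26 mGal
Free-air anomaly = 982489.80 − 983048.16 + (867.26) = 308.90 mGal
Bouguer slab correction = 0.04193 × 2.08 × 2810.3 = 245.10 mGal
Simple Bouguer anomaly = 308.90 − (245.10) = 63.80 mGal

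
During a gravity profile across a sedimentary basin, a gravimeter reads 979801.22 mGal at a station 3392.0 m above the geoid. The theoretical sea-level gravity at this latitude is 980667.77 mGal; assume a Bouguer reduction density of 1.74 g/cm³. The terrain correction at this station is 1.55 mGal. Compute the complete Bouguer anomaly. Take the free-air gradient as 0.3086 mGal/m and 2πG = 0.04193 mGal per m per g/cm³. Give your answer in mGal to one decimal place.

Free-air correction = 0.3086 × 3392.0 = 1046.77 mGal
Free-air anomaly = 979801.22 − 980667.77 + (1046.77) = 180.22 mGal
Bouguer slab correction = 0.04193 × 1.74 × 3392.0 = 247.47 mGal
Simple Bouguer anomaly = 180.22 − (247.47) = -67.25 mGal
Complete Bouguer anomaly = -67.25 + 1.55 = -65.70 mGal

-65.7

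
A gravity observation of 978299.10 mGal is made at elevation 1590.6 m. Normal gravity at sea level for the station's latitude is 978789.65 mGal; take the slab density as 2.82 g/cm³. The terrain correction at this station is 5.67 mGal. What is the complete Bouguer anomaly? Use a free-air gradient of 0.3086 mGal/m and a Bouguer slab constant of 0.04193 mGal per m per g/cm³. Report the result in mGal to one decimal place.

Free-air correction = 0.3086 × 1590.6 = 490.86 mGal
Free-air anomaly = 978299.10 − 978789.65 + (490.86) = 0.31 mGal
Bouguer slab correction = 0.04193 × 2.82 × 1590.6 = 188.08 mGal
Simple Bouguer anomaly = 0.31 − (188.08) = -187.77 mGal
Complete Bouguer anomaly = -187.77 + 5.67 = -182.10 mGal

-182.1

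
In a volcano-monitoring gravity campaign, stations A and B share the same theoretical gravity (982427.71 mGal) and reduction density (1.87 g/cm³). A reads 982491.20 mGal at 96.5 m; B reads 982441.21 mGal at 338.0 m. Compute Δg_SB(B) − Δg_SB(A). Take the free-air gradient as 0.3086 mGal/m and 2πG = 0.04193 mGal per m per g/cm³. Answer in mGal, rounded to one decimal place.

Δg_SB(A) = 982491.20 − 982427.71 + 0.3086×96.5 − 0.04193×1.87×96.5 = 85.70 mGal
Δg_SB(B) = 982441.21 − 982427.71 + 0.3086×338.0 − 0.04193×1.87×338.0 = 91.30 mGal
Difference = 91.30 − (85.70) = 5.60 mGal

5.6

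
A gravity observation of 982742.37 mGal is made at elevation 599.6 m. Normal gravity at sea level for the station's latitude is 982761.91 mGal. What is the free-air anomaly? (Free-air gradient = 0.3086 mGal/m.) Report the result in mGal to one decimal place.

Free-air correction = 0.3086 × 599.6 = 185.04 mGal
Free-air anomaly = 982742.37 − 982761.91 + (185.04) = 165.50 mGal

165.5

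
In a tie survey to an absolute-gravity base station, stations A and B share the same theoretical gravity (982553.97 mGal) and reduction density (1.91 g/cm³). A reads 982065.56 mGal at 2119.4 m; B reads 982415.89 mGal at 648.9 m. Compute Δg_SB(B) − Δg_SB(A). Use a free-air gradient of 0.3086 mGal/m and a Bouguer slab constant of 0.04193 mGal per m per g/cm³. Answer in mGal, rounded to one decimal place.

14.3

Δg_SB(A) = 982065.56 − 982553.97 + 0.3086×2119.4 − 0.04193×1.91×2119.4 = -4.10 mGal
Δg_SB(B) = 982415.89 − 982553.97 + 0.3086×648.9 − 0.04193×1.91×648.9 = 10.20 mGal
Difference = 10.20 − (-4.10) = 14.30 mGal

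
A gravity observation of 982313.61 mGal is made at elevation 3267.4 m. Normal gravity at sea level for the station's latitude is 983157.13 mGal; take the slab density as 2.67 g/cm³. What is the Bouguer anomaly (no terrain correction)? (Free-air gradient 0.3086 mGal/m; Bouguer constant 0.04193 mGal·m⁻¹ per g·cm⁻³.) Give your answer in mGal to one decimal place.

Free-air correction = 0.3086 × 3267.4 = 1008.32 mGal
Free-air anomaly = 982313.61 − 983157.13 + (1008.32) = 164.80 mGal
Bouguer slab correction = 0.04193 × 2.67 × 3267.4 = 365.80 mGal
Simple Bouguer anomaly = 164.80 − (365.80) = -201.00 mGal

-201.0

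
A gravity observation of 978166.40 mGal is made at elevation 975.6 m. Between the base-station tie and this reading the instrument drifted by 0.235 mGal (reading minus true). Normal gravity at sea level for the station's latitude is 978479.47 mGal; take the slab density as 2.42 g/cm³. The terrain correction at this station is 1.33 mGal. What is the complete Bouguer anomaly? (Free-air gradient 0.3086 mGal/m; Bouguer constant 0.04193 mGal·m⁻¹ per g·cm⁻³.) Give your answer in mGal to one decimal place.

-109.9

Drift-corrected reading = 978166.40 − (0.235) = 978166.165 mGal
Free-air correction = 0.3086 × 975.6 = 301.07 mGal
Free-air anomaly = 978166.165 − 978479.47 + (301.07) = -12.235 mGal
Bouguer slab correction = 0.04193 × 2.42 × 975.6 = 98.99 mGal
Simple Bouguer anomaly = -12.235 − (98.99) = -111.225 mGal
Complete Bouguer anomaly = -111.225 + 1.33 = -109.895 mGal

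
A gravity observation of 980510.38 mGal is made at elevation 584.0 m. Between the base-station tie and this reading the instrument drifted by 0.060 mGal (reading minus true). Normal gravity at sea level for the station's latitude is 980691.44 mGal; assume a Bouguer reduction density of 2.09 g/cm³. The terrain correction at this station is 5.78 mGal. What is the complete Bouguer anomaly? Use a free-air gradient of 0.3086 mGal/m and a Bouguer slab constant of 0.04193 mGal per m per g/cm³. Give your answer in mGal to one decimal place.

Drift-corrected reading = 980510.38 − (0.060) = 980510.320 mGal
Free-air correction = 0.3086 × 584.0 = 180.22 mGal
Free-air anomaly = 980510.320 − 980691.44 + (180.22) = -0.900 mGal
Bouguer slab correction = 0.04193 × 2.09 × 584.0 = 51.18 mGal
Simple Bouguer anomaly = -0.900 − (51.18) = -52.080 mGal
Complete Bouguer anomaly = -52.080 + 5.78 = -46.300 mGal

-46.3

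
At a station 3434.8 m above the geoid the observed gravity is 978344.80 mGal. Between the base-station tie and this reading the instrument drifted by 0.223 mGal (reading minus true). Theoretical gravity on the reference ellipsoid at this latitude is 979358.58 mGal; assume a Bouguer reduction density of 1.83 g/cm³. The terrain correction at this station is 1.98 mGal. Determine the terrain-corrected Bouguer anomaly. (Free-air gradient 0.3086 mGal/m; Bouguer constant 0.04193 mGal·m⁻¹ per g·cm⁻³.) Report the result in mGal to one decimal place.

-215.6

Drift-corrected reading = 978344.80 − (0.223) = 978344.577 mGal
Free-air correction = 0.3086 × 3434.8 = 1059.98 mGal
Free-air anomaly = 978344.577 − 979358.58 + (1059.98) = 45.977 mGal
Bouguer slab correction = 0.04193 × 1.83 × 3434.8 = 263.56 mGal
Simple Bouguer anomaly = 45.977 − (263.56) = -217.583 mGal
Complete Bouguer anomaly = -217.583 + 1.98 = -215.603 mGal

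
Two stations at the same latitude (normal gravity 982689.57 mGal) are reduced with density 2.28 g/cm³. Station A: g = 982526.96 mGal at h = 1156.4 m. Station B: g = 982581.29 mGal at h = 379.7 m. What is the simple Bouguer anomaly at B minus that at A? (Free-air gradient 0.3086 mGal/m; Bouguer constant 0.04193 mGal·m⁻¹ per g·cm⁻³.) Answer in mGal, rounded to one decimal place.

Δg_SB(A) = 982526.96 − 982689.57 + 0.3086×1156.4 − 0.04193×2.28×1156.4 = 83.70 mGal
Δg_SB(B) = 982581.29 − 982689.57 + 0.3086×379.7 − 0.04193×2.28×379.7 = -27.40 mGal
Difference = -27.40 − (83.70) = -111.10 mGal

-111.1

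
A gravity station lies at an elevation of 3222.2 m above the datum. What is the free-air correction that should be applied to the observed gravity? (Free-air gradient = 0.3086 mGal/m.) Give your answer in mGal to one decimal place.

Free-air correction = 0.3086 × 3222.2 = 994.4 mGal

994.4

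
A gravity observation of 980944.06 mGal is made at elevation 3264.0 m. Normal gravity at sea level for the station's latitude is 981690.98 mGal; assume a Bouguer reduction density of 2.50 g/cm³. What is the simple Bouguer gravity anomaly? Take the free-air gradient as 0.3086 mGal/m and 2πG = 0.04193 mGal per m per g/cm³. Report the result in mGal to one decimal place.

Free-air correction = 0.3086 × 3264.0 = 1007.27 mGal
Free-air anomaly = 980944.06 − 981690.98 + (1007.27) = 260.35 mGal
Bouguer slab correction = 0.04193 × 2.50 × 3264.0 = 342.15 mGal
Simple Bouguer anomaly = 260.35 − (342.15) = -81.80 mGal

-81.8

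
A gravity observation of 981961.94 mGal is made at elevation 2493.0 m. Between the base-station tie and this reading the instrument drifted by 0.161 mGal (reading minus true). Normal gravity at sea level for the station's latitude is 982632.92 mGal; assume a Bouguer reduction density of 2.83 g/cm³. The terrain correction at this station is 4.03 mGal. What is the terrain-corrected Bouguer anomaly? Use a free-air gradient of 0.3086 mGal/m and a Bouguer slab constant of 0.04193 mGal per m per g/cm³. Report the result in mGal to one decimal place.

-193.6

Drift-corrected reading = 981961.94 − (0.161) = 981961.779 mGal
Free-air correction = 0.3086 × 2493.0 = 769.34 mGal
Free-air anomaly = 981961.779 − 982632.92 + (769.34) = 98.199 mGal
Bouguer slab correction = 0.04193 × 2.83 × 2493.0 = 295.82 mGal
Simple Bouguer anomaly = 98.199 − (295.82) = -197.621 mGal
Complete Bouguer anomaly = -197.621 + 4.03 = -193.591 mGal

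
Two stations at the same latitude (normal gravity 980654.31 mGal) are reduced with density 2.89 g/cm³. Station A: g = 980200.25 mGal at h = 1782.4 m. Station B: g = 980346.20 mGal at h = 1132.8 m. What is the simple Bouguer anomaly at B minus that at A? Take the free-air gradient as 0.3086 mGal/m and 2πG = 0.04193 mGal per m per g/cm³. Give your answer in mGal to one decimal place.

Δg_SB(A) = 980200.25 − 980654.31 + 0.3086×1782.4 − 0.04193×2.89×1782.4 = -120.00 mGal
Δg_SB(B) = 980346.20 − 980654.31 + 0.3086×1132.8 − 0.04193×2.89×1132.8 = -95.80 mGal
Difference = -95.80 − (-120.00) = 24.20 mGal

24.2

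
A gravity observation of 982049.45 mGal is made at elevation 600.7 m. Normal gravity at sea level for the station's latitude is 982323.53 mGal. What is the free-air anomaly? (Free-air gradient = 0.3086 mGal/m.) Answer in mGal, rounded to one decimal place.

-88.7

Free-air correction = 0.3086 × 600.7 = 185.38 mGal
Free-air anomaly = 982049.45 − 982323.53 + (185.38) = -88.70 mGal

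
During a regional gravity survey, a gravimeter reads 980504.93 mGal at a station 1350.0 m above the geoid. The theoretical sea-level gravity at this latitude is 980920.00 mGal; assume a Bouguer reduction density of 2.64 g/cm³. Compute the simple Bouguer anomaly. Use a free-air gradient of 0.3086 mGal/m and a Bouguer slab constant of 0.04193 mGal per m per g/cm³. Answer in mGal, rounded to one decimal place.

Free-air correction = 0.3086 × 1350.0 = 416.61 mGal
Free-air anomaly = 980504.93 − 980920.00 + (416.61) = 1.54 mGal
Bouguer slab correction = 0.04193 × 2.64 × 1350.0 = 149.44 mGal
Simple Bouguer anomaly = 1.54 − (149.44) = -147.90 mGal

-147.9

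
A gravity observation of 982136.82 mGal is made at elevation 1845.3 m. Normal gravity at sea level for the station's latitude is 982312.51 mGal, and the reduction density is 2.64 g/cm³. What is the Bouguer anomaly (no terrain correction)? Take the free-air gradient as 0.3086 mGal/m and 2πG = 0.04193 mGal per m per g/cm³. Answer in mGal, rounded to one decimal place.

189.5

Free-air correction = 0.3086 × 1845.3 = 569.46 mGal
Free-air anomaly = 982136.82 − 982312.51 + (569.46) = 393.77 mGal
Bouguer slab correction = 0.04193 × 2.64 × 1845.3 = 204.27 mGal
Simple Bouguer anomaly = 393.77 − (204.27) = 189.50 mGal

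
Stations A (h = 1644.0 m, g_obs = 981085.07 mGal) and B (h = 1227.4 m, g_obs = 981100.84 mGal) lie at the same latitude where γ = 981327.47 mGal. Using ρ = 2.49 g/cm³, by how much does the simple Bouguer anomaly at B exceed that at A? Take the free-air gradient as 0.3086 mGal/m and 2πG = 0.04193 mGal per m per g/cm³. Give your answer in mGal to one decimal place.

-69.3

Δg_SB(A) = 981085.07 − 981327.47 + 0.3086×1644.0 − 0.04193×2.49×1644.0 = 93.30 mGal
Δg_SB(B) = 981100.84 − 981327.47 + 0.3086×1227.4 − 0.04193×2.49×1227.4 = 24.00 mGal
Difference = 24.00 − (93.30) = -69.30 mGal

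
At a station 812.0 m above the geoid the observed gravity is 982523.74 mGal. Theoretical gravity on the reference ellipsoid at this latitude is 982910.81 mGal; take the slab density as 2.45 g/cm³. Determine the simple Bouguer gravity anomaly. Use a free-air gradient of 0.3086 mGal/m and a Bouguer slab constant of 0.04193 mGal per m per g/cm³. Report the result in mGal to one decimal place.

Free-air correction = 0.3086 × 812.0 = 250.58 mGal
Free-air anomaly = 982523.74 − 982910.81 + (250.58) = -136.49 mGal
Bouguer slab correction = 0.04193 × 2.45 × 812.0 = 83.42 mGal
Simple Bouguer anomaly = -136.49 − (83.42) = -219.91 mGal

-219.9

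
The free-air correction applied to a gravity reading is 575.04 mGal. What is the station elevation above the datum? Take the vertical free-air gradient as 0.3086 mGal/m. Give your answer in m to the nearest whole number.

1863

h = 575.04 / 0.3086 = 1863.38 m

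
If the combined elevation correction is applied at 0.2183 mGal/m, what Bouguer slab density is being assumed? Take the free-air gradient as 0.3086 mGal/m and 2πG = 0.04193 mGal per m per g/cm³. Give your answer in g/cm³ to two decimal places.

0.2183 = 0.3086 − 0.04193 × ρ
ρ = (0.3086 − 0.2183) / 0.04193 = 2.15 g/cm³

2.15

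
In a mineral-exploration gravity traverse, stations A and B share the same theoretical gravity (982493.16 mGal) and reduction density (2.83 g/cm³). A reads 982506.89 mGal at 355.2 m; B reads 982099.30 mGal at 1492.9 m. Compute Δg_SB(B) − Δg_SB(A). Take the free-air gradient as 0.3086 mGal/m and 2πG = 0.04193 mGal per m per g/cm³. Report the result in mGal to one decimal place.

Δg_SB(A) = 982506.89 − 982493.16 + 0.3086×355.2 − 0.04193×2.83×355.2 = 81.20 mGal
Δg_SB(B) = 982099.30 − 982493.16 + 0.3086×1492.9 − 0.04193×2.83×1492.9 = -110.30 mGal
Difference = -110.30 − (81.20) = -191.50 mGal

-191.5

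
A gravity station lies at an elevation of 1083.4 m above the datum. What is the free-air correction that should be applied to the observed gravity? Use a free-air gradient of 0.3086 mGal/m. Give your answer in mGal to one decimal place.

Free-air correction = 0.3086 × 1083.4 = 334.3 mGal

334.3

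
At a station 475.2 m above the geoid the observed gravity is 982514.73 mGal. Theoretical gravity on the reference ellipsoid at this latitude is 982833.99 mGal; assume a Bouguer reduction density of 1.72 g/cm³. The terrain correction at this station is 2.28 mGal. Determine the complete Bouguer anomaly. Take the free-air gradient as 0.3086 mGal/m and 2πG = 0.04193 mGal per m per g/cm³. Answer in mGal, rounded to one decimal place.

-204.6

Free-air correction = 0.3086 × 475.2 = 146.65 mGal
Free-air anomaly = 982514.73 − 982833.99 + (146.65) = -172.61 mGal
Bouguer slab correction = 0.04193 × 1.72 × 475.2 = 34.27 mGal
Simple Bouguer anomaly = -172.61 − (34.27) = -206.88 mGal
Complete Bouguer anomaly = -206.88 + 2.28 = -204.60 mGal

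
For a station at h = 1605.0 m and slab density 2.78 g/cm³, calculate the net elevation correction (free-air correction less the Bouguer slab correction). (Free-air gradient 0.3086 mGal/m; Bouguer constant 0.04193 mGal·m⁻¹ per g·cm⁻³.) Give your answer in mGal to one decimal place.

Combined gradient = 0.3086 − 0.04193 × 2.78 = 0.1920346 mGal/m
Combined elevation correction = 0.1920346 × 1605.0 = 308.2 mGal

308.2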